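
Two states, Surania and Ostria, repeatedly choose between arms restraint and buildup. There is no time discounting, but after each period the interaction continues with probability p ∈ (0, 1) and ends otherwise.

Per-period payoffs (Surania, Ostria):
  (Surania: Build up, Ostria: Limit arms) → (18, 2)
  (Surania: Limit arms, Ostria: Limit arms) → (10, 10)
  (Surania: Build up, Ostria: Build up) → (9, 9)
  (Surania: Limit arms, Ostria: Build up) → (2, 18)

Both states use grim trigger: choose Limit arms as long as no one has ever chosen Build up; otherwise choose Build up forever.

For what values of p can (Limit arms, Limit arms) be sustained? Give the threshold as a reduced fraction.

With no time discounting, the continuation probability p plays the role of the discount factor.
Grim-trigger IC: 10/(1−p) ≥ 18 + 9p/(1−p) ⇒ p ≥ (18−10)/(18−9) = 8/9.

8/9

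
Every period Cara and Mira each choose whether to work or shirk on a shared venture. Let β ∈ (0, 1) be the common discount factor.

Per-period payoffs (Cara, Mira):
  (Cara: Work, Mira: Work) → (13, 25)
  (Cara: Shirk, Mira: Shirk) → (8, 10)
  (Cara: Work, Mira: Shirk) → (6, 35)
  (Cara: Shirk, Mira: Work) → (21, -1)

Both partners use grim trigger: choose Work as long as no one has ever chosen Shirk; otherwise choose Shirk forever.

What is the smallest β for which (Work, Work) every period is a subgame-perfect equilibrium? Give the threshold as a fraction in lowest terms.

8/13

For Cara: deviation gain 21−13 = 8, per-period punishment loss 13−8 = 5. IC gives β ≥ 8/13.
For Mira: gain 10, loss 15 per period, so β ≥ 10/25 = 2/5.
The tighter constraint is Cara's, so cooperation needs β ≥ 8/13.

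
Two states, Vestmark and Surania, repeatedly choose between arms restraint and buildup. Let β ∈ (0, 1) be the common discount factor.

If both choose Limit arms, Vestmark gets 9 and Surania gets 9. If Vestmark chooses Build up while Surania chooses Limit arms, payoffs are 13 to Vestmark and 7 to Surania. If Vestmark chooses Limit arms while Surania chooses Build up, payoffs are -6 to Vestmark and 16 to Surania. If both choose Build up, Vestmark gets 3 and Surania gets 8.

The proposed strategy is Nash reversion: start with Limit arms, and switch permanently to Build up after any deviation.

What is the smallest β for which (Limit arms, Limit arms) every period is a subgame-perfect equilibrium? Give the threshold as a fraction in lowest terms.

7/8

Vestmark's threshold: (13−9)/(13−3) = 2/5.
Surania's threshold: (16−9)/(16−8) = 7/8.
2/5 < 7/8, so Surania binds and β* = 7/8.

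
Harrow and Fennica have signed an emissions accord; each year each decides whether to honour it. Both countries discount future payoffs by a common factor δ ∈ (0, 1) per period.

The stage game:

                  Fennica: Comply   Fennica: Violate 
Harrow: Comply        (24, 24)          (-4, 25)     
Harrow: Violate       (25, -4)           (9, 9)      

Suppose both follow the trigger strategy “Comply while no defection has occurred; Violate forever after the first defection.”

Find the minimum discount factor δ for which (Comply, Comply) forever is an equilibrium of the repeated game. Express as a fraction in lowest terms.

One-period gain from deviating is 25 − 24 = 1. The loss is 24 − 9 = 15 in every subsequent period, with present value 15·δ/(1−δ).
Deviation is unprofitable when 15·δ/(1−δ) ≥ 1, i.e. δ/(1−δ) ≥ 1/15.
Equivalently δ ≥ 1/(1+15) = 1/16.

1/16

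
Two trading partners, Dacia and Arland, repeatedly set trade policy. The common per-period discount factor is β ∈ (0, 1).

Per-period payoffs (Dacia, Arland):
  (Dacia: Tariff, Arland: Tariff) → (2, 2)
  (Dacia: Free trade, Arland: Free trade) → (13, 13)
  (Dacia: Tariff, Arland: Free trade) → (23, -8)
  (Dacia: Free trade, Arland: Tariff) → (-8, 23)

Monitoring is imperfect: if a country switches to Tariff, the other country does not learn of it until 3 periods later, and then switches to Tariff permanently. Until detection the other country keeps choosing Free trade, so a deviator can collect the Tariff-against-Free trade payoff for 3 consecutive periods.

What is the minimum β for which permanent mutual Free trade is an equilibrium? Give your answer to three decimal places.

The best deviation is to choose Tariff for all 3 undetected periods, earning 23 each, then 2 forever once detected.
Deviation value: 23(1−β^3)/(1−β) + 2β^3/(1−β); cooperation value: 13/(1−β).
IC: 13 ≥ 23(1−β^3) + 2β^3 = 23 − 21β^3.
So β^3 ≥ 10/21, giving β ≥ (10/21)^(1/3) ≈ 0.781.

0.781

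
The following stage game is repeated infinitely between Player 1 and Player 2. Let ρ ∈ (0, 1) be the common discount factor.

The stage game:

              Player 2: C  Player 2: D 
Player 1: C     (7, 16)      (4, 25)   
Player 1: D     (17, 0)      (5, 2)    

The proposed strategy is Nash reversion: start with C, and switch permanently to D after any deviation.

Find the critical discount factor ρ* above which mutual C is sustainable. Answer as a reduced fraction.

Player 1's threshold: (17−7)/(17−5) = 5/6.
Player 2's threshold: (25−16)/(25−2) = 9/23.
5/6 > 9/23, so Player 1 binds and ρ* = 5/6.

5/6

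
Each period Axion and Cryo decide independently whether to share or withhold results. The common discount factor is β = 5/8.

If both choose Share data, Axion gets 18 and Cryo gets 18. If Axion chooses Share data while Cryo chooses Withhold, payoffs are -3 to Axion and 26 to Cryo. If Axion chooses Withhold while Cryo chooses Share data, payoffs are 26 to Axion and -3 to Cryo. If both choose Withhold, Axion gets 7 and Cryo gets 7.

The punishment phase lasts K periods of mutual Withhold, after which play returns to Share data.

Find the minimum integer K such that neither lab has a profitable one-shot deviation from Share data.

IC: β(1−β^K)/(1−β) ≥ (26−18)/(18−7) = 8/11.
With β = 5/8: need 1 − β^K ≥ 8/11·(1−5/8)/(5/8), i.e. β^K ≤ 0.5636.
Since (5/8)^1 = 0.6250 and (5/8)^2 = 0.3906, the smallest such K is 2.

2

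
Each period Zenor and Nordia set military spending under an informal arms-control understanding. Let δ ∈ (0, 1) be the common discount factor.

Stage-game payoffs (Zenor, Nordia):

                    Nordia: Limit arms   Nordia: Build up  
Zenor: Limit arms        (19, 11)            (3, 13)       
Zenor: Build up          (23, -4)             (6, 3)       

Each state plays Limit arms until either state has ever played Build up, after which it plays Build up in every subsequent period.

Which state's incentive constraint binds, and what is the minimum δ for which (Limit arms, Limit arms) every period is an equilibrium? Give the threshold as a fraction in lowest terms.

For Zenor: deviation gain 23−19 = 4, per-period punishment loss 19−6 = 13. IC gives δ ≥ 4/17.
For Nordia: gain 2, loss 8 per period, so δ ≥ 2/10 = 1/5.
The tighter constraint is Zenor's, so cooperation needs δ ≥ 4/17.

Zenor; δ ≥ 4/17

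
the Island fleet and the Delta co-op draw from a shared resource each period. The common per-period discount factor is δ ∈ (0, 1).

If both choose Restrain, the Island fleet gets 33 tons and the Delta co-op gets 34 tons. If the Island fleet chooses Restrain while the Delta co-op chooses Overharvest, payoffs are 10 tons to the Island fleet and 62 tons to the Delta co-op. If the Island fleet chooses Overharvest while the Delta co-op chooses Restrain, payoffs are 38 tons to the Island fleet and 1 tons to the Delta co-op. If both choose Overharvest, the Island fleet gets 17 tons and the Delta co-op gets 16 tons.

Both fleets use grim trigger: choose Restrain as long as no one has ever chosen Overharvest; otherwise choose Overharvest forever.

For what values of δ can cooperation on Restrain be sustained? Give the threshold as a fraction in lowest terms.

14/23

the Island fleet: cooperation gives 33 each period; deviation gives 38 once then 17 forever.
  33/(1−δ) ≥ 38 + 17δ/(1−δ) ⇒ δ ≥ 5/21.
the Delta co-op: cooperation gives 34 each period; deviation gives 62 once then 16 forever.
  δ ≥ 28/46 = 14/23.
Both must hold, so the binding constraint is the Delta co-op's: δ ≥ 14/23.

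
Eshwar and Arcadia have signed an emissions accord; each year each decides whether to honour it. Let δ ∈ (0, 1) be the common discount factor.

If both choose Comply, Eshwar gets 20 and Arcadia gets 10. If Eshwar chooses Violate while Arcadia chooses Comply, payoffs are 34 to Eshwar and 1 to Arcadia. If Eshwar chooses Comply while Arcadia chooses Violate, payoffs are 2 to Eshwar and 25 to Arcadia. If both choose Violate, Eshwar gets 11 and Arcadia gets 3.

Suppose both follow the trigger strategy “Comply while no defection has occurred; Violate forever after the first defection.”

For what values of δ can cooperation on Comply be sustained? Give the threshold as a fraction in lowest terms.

15/22

Eshwar's threshold: (34−20)/(34−11) = 14/23.
Arcadia's threshold: (25−10)/(25−3) = 15/22.
14/23 < 15/22, so Arcadia binds and δ* = 15/22.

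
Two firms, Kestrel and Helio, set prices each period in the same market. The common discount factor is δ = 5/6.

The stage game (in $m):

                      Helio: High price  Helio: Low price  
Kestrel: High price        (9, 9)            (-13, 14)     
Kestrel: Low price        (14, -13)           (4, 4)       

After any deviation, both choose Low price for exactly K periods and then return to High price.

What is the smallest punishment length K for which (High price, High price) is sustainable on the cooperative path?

No profitable deviation requires (9−4)(δ+…+δ^K) ≥ 14−9, i.e. δ+…+δ^K ≥ 1 ≈ 1.0000.
With δ = 5/6, the partial sums are K=1: 0.8333, K=2: 1.5278.
K = 2 is the first length at which the sum reaches 1.0000.

2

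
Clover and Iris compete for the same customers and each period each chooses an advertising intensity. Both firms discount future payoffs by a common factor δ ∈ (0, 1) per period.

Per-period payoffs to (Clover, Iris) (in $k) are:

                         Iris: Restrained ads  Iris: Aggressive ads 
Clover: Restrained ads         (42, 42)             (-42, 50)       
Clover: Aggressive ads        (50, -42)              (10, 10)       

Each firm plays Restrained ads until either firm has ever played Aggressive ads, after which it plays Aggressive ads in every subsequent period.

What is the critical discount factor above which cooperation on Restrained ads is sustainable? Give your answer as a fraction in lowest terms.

1/5

42/(1−δ) ≥ 50 + 10δ/(1−δ)
42 ≥ 50 − 40δ
δ ≥ 8/40 = 1/5.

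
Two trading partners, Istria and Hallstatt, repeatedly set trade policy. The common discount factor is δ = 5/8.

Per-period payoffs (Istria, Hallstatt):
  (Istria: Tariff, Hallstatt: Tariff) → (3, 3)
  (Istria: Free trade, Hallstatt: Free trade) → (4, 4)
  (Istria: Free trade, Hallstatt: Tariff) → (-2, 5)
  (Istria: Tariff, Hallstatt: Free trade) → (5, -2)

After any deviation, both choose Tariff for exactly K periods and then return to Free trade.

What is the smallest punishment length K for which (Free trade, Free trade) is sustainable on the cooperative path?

2

IC: δ(1−δ^K)/(1−δ) ≥ (5−4)/(4−3) = 1.
With δ = 5/8: need 1 − δ^K ≥ 1·(1−5/8)/(5/8), i.e. δ^K ≤ 0.4000.
Since (5/8)^1 = 0.6250 and (5/8)^2 = 0.3906, the smallest such K is 2.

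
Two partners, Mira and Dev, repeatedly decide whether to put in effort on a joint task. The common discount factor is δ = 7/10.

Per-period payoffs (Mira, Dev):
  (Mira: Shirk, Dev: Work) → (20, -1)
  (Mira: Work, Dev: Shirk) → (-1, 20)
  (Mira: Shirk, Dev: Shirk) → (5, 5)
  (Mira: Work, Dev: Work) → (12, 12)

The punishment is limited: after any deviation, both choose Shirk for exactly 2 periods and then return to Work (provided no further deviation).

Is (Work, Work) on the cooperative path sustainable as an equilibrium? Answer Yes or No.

Comparing payoff streams over the 3 periods until play realigns: cooperate → 12(1+δ+…+δ^2); deviate → 20 + 5(δ+…+δ^2).
Cooperation is sustained iff (12−5)(δ+…+δ^2) ≥ 20−12.
δ+…+δ^2 = 7/10·(1−(7/10)^2)/(1−7/10) = 1.1900, and (20−12)/(12−5) = 1.1429.
1.1900 ≥ 1.1429, so cooperation is sustainable.

Yes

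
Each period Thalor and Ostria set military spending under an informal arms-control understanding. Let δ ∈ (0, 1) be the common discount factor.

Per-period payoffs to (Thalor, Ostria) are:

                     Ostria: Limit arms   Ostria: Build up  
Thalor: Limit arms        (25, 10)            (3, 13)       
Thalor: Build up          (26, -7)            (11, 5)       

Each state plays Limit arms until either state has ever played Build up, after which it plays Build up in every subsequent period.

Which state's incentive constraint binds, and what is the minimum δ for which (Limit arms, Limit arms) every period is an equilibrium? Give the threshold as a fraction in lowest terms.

Thalor: cooperation gives 25 each period; deviation gives 26 once then 11 forever.
  25/(1−δ) ≥ 26 + 11δ/(1−δ) ⇒ δ ≥ 1/15.
Ostria: cooperation gives 10 each period; deviation gives 13 once then 5 forever.
  δ ≥ 3/8.
Both must hold, so the binding constraint is Ostria's: δ ≥ 3/8.

Ostria; δ ≥ 3/8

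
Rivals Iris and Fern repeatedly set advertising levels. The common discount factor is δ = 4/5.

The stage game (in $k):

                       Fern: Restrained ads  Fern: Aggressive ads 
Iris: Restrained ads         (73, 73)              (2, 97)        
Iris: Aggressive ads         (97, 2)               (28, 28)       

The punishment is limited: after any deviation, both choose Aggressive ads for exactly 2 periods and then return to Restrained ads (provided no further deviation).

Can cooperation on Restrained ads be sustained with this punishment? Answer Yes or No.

Yes

A one-shot deviation gives 97 now, then 28 for 2 periods, then back to 73.
Gain from deviating: (97−73) today; loss: (73−28) in each of the next 2 periods.
No-deviation condition: (73−28)(δ+…+δ^2) ≥ 97−73, i.e. δ+…+δ^2 ≥ 8/15.
At δ = 4/5: δ+…+δ^2 = 1.4400 ≥ 0.5333.
So cooperation is sustainable.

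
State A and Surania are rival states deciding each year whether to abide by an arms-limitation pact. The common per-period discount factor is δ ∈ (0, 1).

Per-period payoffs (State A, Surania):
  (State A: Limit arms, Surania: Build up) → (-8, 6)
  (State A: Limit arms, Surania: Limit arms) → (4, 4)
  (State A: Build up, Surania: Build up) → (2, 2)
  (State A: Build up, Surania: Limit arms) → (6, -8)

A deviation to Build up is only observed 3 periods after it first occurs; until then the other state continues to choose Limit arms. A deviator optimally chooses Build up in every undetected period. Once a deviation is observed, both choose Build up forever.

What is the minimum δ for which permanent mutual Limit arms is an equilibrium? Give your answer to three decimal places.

0.794

The best deviation is to choose Build up for all 3 undetected periods, earning 6 each, then 2 forever once detected.
Deviation value: 6(1−δ^3)/(1−δ) + 2δ^3/(1−δ); cooperation value: 4/(1−δ).
IC: 4 ≥ 6(1−δ^3) + 2δ^3 = 6 − 4δ^3.
So δ^3 ≥ 2/4 = 1/2, giving δ ≥ (1/2)^(1/3) ≈ 0.794.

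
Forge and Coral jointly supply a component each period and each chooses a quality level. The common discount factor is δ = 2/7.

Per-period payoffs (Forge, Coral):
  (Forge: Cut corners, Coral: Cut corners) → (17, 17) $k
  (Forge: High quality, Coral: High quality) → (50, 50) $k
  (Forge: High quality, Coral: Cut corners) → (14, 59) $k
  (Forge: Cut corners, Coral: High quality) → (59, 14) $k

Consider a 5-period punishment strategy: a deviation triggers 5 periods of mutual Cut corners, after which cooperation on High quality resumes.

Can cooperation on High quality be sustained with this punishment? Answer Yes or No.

Yes

Comparing payoff streams over the 6 periods until play realigns: cooperate → 50(1+δ+…+δ^5); deviate → 59 + 17(δ+…+δ^5).
Cooperation is sustained iff (50−17)(δ+…+δ^5) ≥ 59−50.
δ+…+δ^5 = 2/7·(1−(2/7)^5)/(1−2/7) = 0.3992, and (59−50)/(50−17) = 0.2727.
0.3992 ≥ 0.2727, so cooperation is sustainable.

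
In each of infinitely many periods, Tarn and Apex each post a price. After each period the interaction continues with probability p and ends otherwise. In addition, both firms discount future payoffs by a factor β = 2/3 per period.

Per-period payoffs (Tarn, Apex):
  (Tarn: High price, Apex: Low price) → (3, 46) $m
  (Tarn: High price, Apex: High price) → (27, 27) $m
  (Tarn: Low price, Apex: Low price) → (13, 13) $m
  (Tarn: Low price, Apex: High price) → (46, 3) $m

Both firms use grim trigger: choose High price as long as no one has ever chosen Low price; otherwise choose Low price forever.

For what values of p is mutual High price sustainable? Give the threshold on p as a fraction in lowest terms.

With continuation probability p and discount β, the effective per-period discount factor is βp.
Grim-trigger IC: βp ≥ (46−27)/(46−13) = 19/33.
So p ≥ (19/33)/(2/3) = 19/22.

19/22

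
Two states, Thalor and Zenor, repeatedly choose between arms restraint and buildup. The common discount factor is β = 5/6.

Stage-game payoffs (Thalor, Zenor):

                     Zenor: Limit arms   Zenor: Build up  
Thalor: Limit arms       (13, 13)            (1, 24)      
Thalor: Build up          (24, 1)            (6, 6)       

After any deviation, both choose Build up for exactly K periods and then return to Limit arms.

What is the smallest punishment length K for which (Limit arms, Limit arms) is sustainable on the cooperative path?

IC: β(1−β^K)/(1−β) ≥ (24−13)/(13−6) = 11/7.
With β = 5/6: need 1 − β^K ≥ 11/7·(1−5/6)/(5/6), i.e. β^K ≤ 0.6857.
Since (5/6)^2 = 0.6944 and (5/6)^3 = 0.5787, the smallest such K is 3.

3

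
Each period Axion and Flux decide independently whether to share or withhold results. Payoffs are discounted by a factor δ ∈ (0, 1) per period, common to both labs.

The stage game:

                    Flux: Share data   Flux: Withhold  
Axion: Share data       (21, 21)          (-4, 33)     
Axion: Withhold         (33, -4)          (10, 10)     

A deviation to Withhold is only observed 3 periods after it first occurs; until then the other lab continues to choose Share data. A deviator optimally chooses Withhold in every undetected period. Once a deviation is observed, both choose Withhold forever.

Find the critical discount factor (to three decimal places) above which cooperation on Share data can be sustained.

0.805

Deviating for the 3 undetected periods gains 33−21 = 12 per period over cooperation, then loses 21−10 = 11 per period forever once punishment starts.
Gain: 12(1 + δ + … + δ^2); loss: 11·δ^3/(1−δ).
No profitable deviation ⇔ 12(1−δ^3) ≤ 11·δ^3, i.e. δ^3 ≥ 12/(12+11) = 12/23.
Hence δ ≥ (12/23)^(1/3) ≈ 0.805.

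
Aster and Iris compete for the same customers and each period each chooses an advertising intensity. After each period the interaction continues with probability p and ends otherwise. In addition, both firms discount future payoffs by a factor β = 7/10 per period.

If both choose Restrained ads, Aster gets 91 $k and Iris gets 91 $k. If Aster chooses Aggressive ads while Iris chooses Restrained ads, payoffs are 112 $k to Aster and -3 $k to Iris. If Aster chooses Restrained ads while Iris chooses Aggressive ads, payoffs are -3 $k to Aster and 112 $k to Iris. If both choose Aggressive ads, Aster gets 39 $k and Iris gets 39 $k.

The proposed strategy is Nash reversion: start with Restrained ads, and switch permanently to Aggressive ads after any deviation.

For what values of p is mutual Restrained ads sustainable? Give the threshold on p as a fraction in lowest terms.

30/73

With continuation probability p and discount β, the effective per-period discount factor is βp.
Grim-trigger IC: βp ≥ (112−91)/(112−39) = 21/73.
So p ≥ (21/73)/(7/10) = 30/73.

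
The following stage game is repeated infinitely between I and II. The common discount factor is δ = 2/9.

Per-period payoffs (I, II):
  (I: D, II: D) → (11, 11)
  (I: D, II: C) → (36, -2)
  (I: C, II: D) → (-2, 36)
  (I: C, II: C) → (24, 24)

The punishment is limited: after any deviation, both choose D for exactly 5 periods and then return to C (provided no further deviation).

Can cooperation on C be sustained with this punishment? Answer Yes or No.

No

Comparing payoff streams over the 6 periods until play realigns: cooperate → 24(1+δ+…+δ^5); deviate → 36 + 11(δ+…+δ^5).
Cooperation is sustained iff (24−11)(δ+…+δ^5) ≥ 36−24.
δ+…+δ^5 = 2/9·(1−(2/9)^5)/(1−2/9) = 0.2856, and (36−24)/(24−11) = 0.9231.
0.2856 < 0.9231, so cooperation is not sustainable.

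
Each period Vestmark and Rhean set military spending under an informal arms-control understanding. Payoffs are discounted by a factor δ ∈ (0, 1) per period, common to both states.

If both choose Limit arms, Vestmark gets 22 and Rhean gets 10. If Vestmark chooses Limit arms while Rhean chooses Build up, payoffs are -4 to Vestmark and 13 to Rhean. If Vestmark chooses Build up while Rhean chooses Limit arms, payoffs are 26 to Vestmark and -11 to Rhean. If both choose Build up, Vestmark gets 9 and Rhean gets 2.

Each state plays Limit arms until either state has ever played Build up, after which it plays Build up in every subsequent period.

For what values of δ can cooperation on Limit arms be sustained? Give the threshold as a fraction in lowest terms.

3/11

Vestmark's threshold: (26−22)/(26−9) = 4/17.
Rhean's threshold: (13−10)/(13−2) = 3/11.
4/17 < 3/11, so Rhean binds and δ* = 3/11.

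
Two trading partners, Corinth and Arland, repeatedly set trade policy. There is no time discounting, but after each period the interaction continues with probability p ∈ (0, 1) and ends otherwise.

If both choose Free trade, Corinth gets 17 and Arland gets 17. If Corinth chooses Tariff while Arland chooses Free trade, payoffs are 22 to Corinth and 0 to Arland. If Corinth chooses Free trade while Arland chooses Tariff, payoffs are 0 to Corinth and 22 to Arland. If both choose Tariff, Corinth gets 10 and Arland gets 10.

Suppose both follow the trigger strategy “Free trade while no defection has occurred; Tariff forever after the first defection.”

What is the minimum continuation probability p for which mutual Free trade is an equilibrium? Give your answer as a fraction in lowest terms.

Expected cooperation value is 17 + p·17 + p²·17 + … = 17/(1−p); deviation gives 22 + p·10/(1−p).
17 ≥ 22(1−p) + 10p ⇒ 12p ≥ 5 ⇒ p ≥ 5/12.

5/12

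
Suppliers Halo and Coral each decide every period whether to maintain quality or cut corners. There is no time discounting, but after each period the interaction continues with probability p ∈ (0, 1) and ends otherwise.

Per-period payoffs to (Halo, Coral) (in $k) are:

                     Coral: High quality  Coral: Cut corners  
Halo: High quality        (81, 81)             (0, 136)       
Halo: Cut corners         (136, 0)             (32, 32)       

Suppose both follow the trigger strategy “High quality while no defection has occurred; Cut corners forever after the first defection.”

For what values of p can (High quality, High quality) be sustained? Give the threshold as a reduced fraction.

55/104

With no time discounting, the continuation probability p plays the role of the discount factor.
Grim-trigger IC: 81/(1−p) ≥ 136 + 32p/(1−p) ⇒ p ≥ (136−81)/(136−32) = 55/104.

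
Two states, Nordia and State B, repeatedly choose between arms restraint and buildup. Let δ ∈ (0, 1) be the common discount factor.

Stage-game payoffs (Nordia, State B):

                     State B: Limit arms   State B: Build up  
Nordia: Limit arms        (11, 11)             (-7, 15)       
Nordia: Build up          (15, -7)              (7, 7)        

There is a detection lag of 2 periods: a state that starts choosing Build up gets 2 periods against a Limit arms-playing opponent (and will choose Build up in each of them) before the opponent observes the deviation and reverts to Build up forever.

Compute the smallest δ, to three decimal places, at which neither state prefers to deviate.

The best deviation is to choose Build up for all 2 undetected periods, earning 15 each, then 7 forever once detected.
Deviation value: 15(1−δ^2)/(1−δ) + 7δ^2/(1−δ); cooperation value: 11/(1−δ).
IC: 11 ≥ 15(1−δ^2) + 7δ^2 = 15 − 8δ^2.
So δ^2 ≥ 4/8 = 1/2, giving δ ≥ (1/2)^(1/2) ≈ 0.707.

0.707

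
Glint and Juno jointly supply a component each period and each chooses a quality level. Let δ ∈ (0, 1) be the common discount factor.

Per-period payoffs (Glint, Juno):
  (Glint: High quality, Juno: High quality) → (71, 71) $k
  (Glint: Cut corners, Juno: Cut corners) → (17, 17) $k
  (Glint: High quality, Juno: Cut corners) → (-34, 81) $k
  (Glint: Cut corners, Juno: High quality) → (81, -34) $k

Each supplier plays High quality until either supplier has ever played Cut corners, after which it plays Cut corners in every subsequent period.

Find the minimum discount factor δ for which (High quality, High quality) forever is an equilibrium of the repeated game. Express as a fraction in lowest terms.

Cooperation forever yields 71 each period: 71/(1−δ).
Deviating yields 81 once, then 17 forever: 81 + 17δ/(1−δ).
No profitable deviation requires 71/(1−δ) ≥ 81 + 17δ/(1−δ).
Multiplying by (1−δ): 71 ≥ 81(1−δ) + 17δ = 81 − 64δ.
So 64δ ≥ 10, i.e. δ ≥ 10/64 = 5/32.

5/32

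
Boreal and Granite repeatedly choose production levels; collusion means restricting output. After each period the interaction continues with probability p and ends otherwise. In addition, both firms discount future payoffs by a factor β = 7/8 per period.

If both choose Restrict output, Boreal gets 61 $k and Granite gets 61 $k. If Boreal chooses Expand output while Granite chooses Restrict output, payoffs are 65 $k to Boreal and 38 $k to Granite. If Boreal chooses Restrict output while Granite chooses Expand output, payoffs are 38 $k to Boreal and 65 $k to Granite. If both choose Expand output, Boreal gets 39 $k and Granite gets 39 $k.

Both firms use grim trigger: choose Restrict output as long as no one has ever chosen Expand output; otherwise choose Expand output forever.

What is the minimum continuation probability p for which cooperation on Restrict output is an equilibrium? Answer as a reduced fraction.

With continuation probability p and discount β, the effective per-period discount factor is βp.
Grim-trigger IC: βp ≥ (65−61)/(65−39) = 2/13.
So p ≥ (2/13)/(7/8) = 16/91.

16/91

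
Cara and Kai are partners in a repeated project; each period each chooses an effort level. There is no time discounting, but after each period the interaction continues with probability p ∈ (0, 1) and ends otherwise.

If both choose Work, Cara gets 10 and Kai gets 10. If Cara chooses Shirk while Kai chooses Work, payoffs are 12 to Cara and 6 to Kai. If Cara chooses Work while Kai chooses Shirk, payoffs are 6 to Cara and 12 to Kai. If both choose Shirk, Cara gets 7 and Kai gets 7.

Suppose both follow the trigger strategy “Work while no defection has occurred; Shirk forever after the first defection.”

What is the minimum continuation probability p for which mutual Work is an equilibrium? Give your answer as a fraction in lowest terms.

2/5

With no time discounting, the continuation probability p plays the role of the discount factor.
Grim-trigger IC: 10/(1−p) ≥ 12 + 7p/(1−p) ⇒ p ≥ (12−10)/(12−7) = 2/5.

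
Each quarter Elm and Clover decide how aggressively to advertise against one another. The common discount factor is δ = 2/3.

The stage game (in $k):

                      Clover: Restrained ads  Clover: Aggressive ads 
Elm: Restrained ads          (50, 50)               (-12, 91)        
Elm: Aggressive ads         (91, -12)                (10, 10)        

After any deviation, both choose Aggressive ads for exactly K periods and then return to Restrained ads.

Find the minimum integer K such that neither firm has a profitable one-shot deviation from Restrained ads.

Need Σ_{k=1}^{K} δ^k ≥ (91−50)/(50−10) = 1.0250 at δ = 2/3.
At K = 1 the sum is 0.6667 < 1.0250; at K = 2 it is 1.1111 ≥ 1.0250.
So the minimum punishment length is K = 2.

2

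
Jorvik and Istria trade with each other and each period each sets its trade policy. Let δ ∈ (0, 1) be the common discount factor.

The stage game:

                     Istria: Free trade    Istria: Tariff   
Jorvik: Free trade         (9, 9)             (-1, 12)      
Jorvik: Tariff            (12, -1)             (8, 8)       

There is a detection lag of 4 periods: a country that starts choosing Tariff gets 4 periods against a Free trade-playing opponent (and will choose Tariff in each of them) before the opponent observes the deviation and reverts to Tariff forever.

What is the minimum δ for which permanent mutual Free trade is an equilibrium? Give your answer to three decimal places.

0.931

Deviating for the 4 undetected periods gains 12−9 = 3 per period over cooperation, then loses 9−8 = 1 per period forever once punishment starts.
Gain: 3(1 + δ + … + δ^3); loss: 1·δ^4/(1−δ).
No profitable deviation ⇔ 3(1−δ^4) ≤ 1·δ^4, i.e. δ^4 ≥ 3/(3+1) = 3/4.
Hence δ ≥ (3/4)^(1/4) ≈ 0.931.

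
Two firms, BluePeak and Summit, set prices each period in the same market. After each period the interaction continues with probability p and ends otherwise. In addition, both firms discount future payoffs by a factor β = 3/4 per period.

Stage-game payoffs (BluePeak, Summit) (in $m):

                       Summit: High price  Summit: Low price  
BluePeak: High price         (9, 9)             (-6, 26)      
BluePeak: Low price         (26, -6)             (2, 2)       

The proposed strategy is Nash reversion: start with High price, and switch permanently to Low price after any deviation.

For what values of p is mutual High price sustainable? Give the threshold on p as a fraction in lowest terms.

Expected continuation weight on next period's payoff is β·p = 3/4·p, which plays the role of the discount factor.
Cooperation requires 3/4·p ≥ (26−9)/(26−2) = 17/24, hence p ≥ 17/18.

17/18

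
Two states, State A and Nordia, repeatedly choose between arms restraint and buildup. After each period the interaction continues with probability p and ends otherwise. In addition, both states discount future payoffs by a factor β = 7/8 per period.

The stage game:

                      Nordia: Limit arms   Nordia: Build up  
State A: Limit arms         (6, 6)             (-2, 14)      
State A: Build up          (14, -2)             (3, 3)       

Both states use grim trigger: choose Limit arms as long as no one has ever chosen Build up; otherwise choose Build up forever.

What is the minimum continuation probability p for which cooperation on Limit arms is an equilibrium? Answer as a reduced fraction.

With continuation probability p and discount β, the effective per-period discount factor is βp.
Grim-trigger IC: βp ≥ (14−6)/(14−3) = 8/11.
So p ≥ (8/11)/(7/8) = 64/77.

64/77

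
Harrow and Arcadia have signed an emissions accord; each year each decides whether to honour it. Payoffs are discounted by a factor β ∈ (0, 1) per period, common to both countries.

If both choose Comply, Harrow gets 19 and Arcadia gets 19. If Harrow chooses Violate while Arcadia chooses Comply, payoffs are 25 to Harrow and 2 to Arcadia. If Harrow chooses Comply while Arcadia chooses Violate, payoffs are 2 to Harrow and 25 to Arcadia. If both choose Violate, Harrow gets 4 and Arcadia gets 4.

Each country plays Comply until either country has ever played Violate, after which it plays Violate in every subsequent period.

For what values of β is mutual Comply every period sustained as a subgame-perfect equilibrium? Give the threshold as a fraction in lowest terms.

Cooperation forever yields 19 each period: 19/(1−β).
Deviating yields 25 once, then 4 forever: 25 + 4β/(1−β).
No profitable deviation requires 19/(1−β) ≥ 25 + 4β/(1−β).
Multiplying by (1−β): 19 ≥ 25(1−β) + 4β = 25 − 21β.
So 21β ≥ 6, i.e. β ≥ 6/21 = 2/7.

2/7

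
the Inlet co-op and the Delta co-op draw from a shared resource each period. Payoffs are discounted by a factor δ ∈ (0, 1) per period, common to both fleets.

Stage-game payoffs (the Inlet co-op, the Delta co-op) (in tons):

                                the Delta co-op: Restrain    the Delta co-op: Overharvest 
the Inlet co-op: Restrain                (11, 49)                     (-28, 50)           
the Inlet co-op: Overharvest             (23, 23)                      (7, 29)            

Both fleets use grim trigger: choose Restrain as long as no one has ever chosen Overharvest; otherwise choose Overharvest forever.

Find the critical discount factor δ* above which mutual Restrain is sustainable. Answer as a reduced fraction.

3/4

For the Inlet co-op: deviation gain 23−11 = 12, per-period punishment loss 11−7 = 4. IC gives δ ≥ 12/16 = 3/4.
For the Delta co-op: gain 1, loss 20 per period, so δ ≥ 1/21.
The tighter constraint is the Inlet co-op's, so cooperation needs δ ≥ 3/4.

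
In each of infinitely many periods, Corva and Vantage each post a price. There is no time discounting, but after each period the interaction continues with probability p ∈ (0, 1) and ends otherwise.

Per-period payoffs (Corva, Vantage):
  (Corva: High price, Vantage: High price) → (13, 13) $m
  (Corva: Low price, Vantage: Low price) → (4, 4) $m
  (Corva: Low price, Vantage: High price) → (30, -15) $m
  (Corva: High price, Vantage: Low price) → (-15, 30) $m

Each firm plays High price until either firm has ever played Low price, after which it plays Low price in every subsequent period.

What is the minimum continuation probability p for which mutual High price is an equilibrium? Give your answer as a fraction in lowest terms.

Expected cooperation value is 13 + p·13 + p²·13 + … = 13/(1−p); deviation gives 30 + p·4/(1−p).
13 ≥ 30(1−p) + 4p ⇒ 26p ≥ 17 ⇒ p ≥ 17/26.

17/26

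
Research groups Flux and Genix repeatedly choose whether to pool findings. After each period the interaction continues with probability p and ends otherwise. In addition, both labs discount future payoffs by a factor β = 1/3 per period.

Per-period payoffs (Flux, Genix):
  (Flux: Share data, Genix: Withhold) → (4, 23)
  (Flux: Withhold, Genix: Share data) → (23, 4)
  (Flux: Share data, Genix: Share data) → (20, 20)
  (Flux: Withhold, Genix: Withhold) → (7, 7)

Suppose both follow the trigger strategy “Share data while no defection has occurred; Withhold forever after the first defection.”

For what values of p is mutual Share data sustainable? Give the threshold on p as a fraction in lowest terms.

With continuation probability p and discount β, the effective per-period discount factor is βp.
Grim-trigger IC: βp ≥ (23−20)/(23−7) = 3/16.
So p ≥ (3/16)/(1/3) = 9/16.

9/16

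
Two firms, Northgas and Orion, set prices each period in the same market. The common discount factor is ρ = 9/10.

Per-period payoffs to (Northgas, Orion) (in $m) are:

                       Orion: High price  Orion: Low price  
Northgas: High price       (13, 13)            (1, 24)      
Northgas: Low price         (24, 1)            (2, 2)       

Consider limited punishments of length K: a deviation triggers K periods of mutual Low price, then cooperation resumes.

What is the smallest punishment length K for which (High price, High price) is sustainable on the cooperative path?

2

Need Σ_{k=1}^{K} ρ^k ≥ (24−13)/(13−2) = 1.0000 at ρ = 9/10.
At K = 1 the sum is 0.9000 < 1.0000; at K = 2 it is 1.7100 ≥ 1.0000.
So the minimum punishment length is K = 2.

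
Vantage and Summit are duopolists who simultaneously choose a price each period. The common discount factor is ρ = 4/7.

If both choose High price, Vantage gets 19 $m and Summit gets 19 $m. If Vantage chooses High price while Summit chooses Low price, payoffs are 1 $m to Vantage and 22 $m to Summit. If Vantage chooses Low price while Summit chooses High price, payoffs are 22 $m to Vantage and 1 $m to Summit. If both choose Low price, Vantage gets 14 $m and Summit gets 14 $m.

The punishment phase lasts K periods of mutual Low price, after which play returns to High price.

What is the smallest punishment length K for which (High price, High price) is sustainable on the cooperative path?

Need Σ_{k=1}^{K} ρ^k ≥ (22−19)/(19−14) = 0.6000 at ρ = 4/7.
At K = 1 the sum is 0.5714 < 0.6000; at K = 2 it is 0.8980 ≥ 0.6000.
So the minimum punishment length is K = 2.

2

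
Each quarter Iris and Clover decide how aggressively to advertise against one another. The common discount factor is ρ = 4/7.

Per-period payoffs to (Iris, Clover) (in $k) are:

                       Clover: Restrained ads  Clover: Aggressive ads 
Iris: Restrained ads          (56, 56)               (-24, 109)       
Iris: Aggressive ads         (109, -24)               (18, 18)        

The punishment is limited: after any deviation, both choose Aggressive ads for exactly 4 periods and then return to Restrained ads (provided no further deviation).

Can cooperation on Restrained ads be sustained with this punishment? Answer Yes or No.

No

IC: ρ+…+ρ^4 ≥ (109−56)/(56−18) = 53/38.
At ρ = 4/7: partial sum = 1.1912 < 1.3947. Cooperation not sustainable.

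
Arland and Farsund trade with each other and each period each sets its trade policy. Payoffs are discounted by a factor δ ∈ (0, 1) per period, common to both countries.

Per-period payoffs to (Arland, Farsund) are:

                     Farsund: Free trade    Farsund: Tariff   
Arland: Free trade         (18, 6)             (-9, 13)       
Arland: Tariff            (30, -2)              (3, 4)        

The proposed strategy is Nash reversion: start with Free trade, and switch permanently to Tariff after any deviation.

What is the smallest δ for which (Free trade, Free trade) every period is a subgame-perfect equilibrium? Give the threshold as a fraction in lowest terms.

For Arland: deviation gain 30−18 = 12, per-period punishment loss 18−3 = 15. IC gives δ ≥ 12/27 = 4/9.
For Farsund: gain 7, loss 2 per period, so δ ≥ 7/9.
The tighter constraint is Farsund's, so cooperation needs δ ≥ 7/9.

7/9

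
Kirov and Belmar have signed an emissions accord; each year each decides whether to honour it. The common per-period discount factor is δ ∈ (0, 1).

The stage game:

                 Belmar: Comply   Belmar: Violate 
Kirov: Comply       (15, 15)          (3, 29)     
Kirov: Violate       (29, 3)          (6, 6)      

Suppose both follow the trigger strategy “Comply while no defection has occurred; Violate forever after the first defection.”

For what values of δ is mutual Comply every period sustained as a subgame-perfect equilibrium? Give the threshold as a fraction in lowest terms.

14/23

15/(1−δ) ≥ 29 + 6δ/(1−δ)
15 ≥ 29 − 23δ
δ ≥ 14/23.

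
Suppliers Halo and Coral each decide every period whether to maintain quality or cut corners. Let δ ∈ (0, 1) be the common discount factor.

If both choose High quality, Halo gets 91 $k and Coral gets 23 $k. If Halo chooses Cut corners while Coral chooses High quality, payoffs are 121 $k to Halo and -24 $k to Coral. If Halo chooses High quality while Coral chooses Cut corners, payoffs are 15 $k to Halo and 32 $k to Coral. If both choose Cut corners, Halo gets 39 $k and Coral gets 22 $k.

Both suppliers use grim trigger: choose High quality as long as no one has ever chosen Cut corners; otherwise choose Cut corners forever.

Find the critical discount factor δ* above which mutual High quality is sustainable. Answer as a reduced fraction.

Halo: cooperation gives 91 each period; deviation gives 121 once then 39 forever.
  91/(1−δ) ≥ 121 + 39δ/(1−δ) ⇒ δ ≥ 30/82 = 15/41.
Coral: cooperation gives 23 each period; deviation gives 32 once then 22 forever.
  δ ≥ 9/10.
Both must hold, so the binding constraint is Coral's: δ ≥ 9/10.

9/10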